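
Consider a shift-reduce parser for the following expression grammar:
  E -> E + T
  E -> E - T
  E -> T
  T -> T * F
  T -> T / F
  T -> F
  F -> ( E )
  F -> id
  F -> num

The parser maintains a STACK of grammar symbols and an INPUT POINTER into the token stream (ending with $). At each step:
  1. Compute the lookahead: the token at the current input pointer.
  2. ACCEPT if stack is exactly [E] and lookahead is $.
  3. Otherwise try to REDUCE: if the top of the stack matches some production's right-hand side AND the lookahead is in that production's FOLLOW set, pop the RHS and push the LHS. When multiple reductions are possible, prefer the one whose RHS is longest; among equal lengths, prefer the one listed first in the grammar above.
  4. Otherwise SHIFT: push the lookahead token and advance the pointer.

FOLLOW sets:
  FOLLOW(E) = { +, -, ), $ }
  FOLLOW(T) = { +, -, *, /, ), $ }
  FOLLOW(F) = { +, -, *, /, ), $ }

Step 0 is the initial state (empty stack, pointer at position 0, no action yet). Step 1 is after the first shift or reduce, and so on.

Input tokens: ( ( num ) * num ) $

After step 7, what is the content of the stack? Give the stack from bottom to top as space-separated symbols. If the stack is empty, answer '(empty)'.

Step 1: shift (. Stack=[(] ptr=1 lookahead=( remaining=[( num ) * num ) $]
Step 2: shift (. Stack=[( (] ptr=2 lookahead=num remaining=[num ) * num ) $]
Step 3: shift num. Stack=[( ( num] ptr=3 lookahead=) remaining=[) * num ) $]
Step 4: reduce F->num. Stack=[( ( F] ptr=3 lookahead=) remaining=[) * num ) $]
Step 5: reduce T->F. Stack=[( ( T] ptr=3 lookahead=) remaining=[) * num ) $]
Step 6: reduce E->T. Stack=[( ( E] ptr=3 lookahead=) remaining=[) * num ) $]
Step 7: shift ). Stack=[( ( E )] ptr=4 lookahead=* remaining=[* num ) $]

Answer: ( ( E )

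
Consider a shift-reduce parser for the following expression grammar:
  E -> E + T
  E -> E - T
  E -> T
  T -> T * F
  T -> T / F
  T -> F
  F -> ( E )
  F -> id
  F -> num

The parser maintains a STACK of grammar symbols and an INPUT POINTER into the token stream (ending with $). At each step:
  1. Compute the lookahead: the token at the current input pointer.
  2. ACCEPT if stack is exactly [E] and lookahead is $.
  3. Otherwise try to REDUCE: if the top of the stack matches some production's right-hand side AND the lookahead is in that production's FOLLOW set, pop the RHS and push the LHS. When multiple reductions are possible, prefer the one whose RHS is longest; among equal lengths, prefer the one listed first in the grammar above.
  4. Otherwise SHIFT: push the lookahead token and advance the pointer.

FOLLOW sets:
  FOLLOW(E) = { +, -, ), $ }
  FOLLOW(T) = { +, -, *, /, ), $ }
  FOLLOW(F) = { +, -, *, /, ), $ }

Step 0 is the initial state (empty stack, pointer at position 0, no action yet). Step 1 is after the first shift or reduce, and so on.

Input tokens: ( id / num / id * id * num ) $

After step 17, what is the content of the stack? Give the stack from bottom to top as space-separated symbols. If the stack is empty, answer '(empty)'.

Step 1: shift (. Stack=[(] ptr=1 lookahead=id remaining=[id / num / id * id * num ) $]
Step 2: shift id. Stack=[( id] ptr=2 lookahead=/ remaining=[/ num / id * id * num ) $]
Step 3: reduce F->id. Stack=[( F] ptr=2 lookahead=/ remaining=[/ num / id * id * num ) $]
Step 4: reduce T->F. Stack=[( T] ptr=2 lookahead=/ remaining=[/ num / id * id * num ) $]
Step 5: shift /. Stack=[( T /] ptr=3 lookahead=num remaining=[num / id * id * num ) $]
Step 6: shift num. Stack=[( T / num] ptr=4 lookahead=/ remaining=[/ id * id * num ) $]
Step 7: reduce F->num. Stack=[( T / F] ptr=4 lookahead=/ remaining=[/ id * id * num ) $]
Step 8: reduce T->T / F. Stack=[( T] ptr=4 lookahead=/ remaining=[/ id * id * num ) $]
Step 9: shift /. Stack=[( T /] ptr=5 lookahead=id remaining=[id * id * num ) $]
Step 10: shift id. Stack=[( T / id] ptr=6 lookahead=* remaining=[* id * num ) $]
Step 11: reduce F->id. Stack=[( T / F] ptr=6 lookahead=* remaining=[* id * num ) $]
Step 12: reduce T->T / F. Stack=[( T] ptr=6 lookahead=* remaining=[* id * num ) $]
Step 13: shift *. Stack=[( T *] ptr=7 lookahead=id remaining=[id * num ) $]
Step 14: shift id. Stack=[( T * id] ptr=8 lookahead=* remaining=[* num ) $]
Step 15: reduce F->id. Stack=[( T * F] ptr=8 lookahead=* remaining=[* num ) $]
Step 16: reduce T->T * F. Stack=[( T] ptr=8 lookahead=* remaining=[* num ) $]
Step 17: shift *. Stack=[( T *] ptr=9 lookahead=num remaining=[num ) $]

Answer: ( T *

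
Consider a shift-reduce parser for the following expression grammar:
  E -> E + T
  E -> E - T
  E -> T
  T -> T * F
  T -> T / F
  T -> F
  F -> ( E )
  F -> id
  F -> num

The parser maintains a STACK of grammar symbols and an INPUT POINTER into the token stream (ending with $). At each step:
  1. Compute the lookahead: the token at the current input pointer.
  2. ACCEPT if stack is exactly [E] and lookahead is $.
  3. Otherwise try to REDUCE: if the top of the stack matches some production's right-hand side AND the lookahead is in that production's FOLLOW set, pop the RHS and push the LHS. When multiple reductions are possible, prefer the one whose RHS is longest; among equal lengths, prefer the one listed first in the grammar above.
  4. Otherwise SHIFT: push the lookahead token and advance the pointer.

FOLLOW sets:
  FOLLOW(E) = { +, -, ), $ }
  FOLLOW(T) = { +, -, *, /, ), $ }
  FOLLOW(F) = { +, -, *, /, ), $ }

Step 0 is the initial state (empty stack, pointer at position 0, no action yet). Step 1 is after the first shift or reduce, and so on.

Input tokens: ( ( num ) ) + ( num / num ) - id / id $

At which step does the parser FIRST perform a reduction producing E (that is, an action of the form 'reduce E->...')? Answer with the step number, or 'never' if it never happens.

Answer: 6

Derivation:
Step 1: shift (. Stack=[(] ptr=1 lookahead=( remaining=[( num ) ) + ( num / num ) - id / id $]
Step 2: shift (. Stack=[( (] ptr=2 lookahead=num remaining=[num ) ) + ( num / num ) - id / id $]
Step 3: shift num. Stack=[( ( num] ptr=3 lookahead=) remaining=[) ) + ( num / num ) - id / id $]
Step 4: reduce F->num. Stack=[( ( F] ptr=3 lookahead=) remaining=[) ) + ( num / num ) - id / id $]
Step 5: reduce T->F. Stack=[( ( T] ptr=3 lookahead=) remaining=[) ) + ( num / num ) - id / id $]
Step 6: reduce E->T. Stack=[( ( E] ptr=3 lookahead=) remaining=[) ) + ( num / num ) - id / id $]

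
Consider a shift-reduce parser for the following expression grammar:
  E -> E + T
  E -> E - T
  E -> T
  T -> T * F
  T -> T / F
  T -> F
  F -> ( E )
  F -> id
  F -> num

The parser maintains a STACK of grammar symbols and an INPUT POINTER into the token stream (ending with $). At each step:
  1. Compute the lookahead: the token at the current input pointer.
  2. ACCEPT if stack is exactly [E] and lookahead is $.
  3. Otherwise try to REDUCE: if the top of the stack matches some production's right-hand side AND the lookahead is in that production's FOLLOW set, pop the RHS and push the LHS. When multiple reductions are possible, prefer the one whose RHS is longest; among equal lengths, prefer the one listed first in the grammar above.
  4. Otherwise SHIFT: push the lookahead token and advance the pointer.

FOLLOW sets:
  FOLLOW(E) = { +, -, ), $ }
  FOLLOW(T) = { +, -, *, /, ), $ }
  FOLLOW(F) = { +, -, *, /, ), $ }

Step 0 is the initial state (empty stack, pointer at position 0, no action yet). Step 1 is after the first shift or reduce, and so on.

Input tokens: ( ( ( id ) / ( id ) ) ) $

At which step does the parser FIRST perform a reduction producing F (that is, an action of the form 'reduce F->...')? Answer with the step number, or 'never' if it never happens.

Step 1: shift (. Stack=[(] ptr=1 lookahead=( remaining=[( ( id ) / ( id ) ) ) $]
Step 2: shift (. Stack=[( (] ptr=2 lookahead=( remaining=[( id ) / ( id ) ) ) $]
Step 3: shift (. Stack=[( ( (] ptr=3 lookahead=id remaining=[id ) / ( id ) ) ) $]
Step 4: shift id. Stack=[( ( ( id] ptr=4 lookahead=) remaining=[) / ( id ) ) ) $]
Step 5: reduce F->id. Stack=[( ( ( F] ptr=4 lookahead=) remaining=[) / ( id ) ) ) $]

Answer: 5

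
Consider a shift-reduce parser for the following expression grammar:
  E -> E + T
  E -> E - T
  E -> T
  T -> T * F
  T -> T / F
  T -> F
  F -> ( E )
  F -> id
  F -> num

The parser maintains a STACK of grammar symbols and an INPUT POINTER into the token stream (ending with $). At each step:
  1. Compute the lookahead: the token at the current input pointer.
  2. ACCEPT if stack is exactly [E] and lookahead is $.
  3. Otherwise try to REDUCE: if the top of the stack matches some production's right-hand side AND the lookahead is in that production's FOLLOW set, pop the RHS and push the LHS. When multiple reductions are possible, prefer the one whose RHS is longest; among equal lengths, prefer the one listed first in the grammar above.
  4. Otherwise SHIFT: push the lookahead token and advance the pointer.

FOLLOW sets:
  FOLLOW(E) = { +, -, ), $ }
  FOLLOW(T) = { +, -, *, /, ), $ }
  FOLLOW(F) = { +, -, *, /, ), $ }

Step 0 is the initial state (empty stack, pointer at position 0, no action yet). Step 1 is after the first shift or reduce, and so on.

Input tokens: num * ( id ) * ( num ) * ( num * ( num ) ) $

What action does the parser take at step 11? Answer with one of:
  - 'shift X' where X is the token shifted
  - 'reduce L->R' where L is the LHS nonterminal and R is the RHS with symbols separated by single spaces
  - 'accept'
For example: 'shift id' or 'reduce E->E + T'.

Answer: reduce F->( E )

Derivation:
Step 1: shift num. Stack=[num] ptr=1 lookahead=* remaining=[* ( id ) * ( num ) * ( num * ( num ) ) $]
Step 2: reduce F->num. Stack=[F] ptr=1 lookahead=* remaining=[* ( id ) * ( num ) * ( num * ( num ) ) $]
Step 3: reduce T->F. Stack=[T] ptr=1 lookahead=* remaining=[* ( id ) * ( num ) * ( num * ( num ) ) $]
Step 4: shift *. Stack=[T *] ptr=2 lookahead=( remaining=[( id ) * ( num ) * ( num * ( num ) ) $]
Step 5: shift (. Stack=[T * (] ptr=3 lookahead=id remaining=[id ) * ( num ) * ( num * ( num ) ) $]
Step 6: shift id. Stack=[T * ( id] ptr=4 lookahead=) remaining=[) * ( num ) * ( num * ( num ) ) $]
Step 7: reduce F->id. Stack=[T * ( F] ptr=4 lookahead=) remaining=[) * ( num ) * ( num * ( num ) ) $]
Step 8: reduce T->F. Stack=[T * ( T] ptr=4 lookahead=) remaining=[) * ( num ) * ( num * ( num ) ) $]
Step 9: reduce E->T. Stack=[T * ( E] ptr=4 lookahead=) remaining=[) * ( num ) * ( num * ( num ) ) $]
Step 10: shift ). Stack=[T * ( E )] ptr=5 lookahead=* remaining=[* ( num ) * ( num * ( num ) ) $]
Step 11: reduce F->( E ). Stack=[T * F] ptr=5 lookahead=* remaining=[* ( num ) * ( num * ( num ) ) $]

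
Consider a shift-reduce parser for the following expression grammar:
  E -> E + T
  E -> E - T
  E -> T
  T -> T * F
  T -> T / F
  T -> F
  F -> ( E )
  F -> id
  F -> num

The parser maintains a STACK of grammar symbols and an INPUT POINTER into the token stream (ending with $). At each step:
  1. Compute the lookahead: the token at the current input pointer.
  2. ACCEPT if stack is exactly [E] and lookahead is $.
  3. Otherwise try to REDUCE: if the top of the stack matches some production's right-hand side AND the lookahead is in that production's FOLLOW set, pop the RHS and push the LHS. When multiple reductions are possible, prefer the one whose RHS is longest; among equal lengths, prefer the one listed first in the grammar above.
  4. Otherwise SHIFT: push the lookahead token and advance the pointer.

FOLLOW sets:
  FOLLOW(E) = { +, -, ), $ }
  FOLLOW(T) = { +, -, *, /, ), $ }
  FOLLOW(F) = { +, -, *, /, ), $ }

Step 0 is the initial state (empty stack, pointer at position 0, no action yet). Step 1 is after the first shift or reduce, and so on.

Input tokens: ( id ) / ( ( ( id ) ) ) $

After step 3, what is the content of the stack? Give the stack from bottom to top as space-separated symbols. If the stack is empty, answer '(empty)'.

Step 1: shift (. Stack=[(] ptr=1 lookahead=id remaining=[id ) / ( ( ( id ) ) ) $]
Step 2: shift id. Stack=[( id] ptr=2 lookahead=) remaining=[) / ( ( ( id ) ) ) $]
Step 3: reduce F->id. Stack=[( F] ptr=2 lookahead=) remaining=[) / ( ( ( id ) ) ) $]

Answer: ( F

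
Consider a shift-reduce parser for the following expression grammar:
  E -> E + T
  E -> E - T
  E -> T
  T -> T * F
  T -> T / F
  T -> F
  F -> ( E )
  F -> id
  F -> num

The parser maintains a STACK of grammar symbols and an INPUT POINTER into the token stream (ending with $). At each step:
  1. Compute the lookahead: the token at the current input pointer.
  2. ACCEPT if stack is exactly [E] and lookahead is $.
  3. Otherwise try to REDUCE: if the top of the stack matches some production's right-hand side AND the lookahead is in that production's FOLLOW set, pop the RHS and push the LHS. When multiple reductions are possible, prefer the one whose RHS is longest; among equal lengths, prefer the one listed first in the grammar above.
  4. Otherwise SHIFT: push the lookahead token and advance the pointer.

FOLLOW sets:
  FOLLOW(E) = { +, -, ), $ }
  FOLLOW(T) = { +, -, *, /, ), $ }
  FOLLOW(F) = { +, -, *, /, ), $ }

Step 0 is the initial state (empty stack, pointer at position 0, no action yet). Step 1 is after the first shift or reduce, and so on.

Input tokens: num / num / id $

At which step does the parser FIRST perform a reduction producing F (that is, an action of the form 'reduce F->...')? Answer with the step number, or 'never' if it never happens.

Step 1: shift num. Stack=[num] ptr=1 lookahead=/ remaining=[/ num / id $]
Step 2: reduce F->num. Stack=[F] ptr=1 lookahead=/ remaining=[/ num / id $]

Answer: 2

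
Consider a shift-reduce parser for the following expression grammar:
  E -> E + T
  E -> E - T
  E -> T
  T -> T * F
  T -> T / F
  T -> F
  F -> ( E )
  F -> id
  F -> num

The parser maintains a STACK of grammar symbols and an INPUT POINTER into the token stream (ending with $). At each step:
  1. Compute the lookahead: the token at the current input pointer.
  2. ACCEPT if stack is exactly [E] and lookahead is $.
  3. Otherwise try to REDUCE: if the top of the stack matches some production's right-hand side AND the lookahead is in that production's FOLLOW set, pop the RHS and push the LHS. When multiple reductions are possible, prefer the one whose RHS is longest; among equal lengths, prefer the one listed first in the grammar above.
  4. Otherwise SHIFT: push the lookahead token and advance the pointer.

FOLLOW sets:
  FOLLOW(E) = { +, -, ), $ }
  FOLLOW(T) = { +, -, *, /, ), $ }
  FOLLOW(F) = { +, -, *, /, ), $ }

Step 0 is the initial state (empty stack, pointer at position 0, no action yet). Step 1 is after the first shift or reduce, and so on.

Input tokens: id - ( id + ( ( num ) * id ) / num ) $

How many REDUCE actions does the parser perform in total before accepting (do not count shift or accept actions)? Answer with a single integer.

Answer: 22

Derivation:
Step 1: shift id. Stack=[id] ptr=1 lookahead=- remaining=[- ( id + ( ( num ) * id ) / num ) $]
Step 2: reduce F->id. Stack=[F] ptr=1 lookahead=- remaining=[- ( id + ( ( num ) * id ) / num ) $]
Step 3: reduce T->F. Stack=[T] ptr=1 lookahead=- remaining=[- ( id + ( ( num ) * id ) / num ) $]
Step 4: reduce E->T. Stack=[E] ptr=1 lookahead=- remaining=[- ( id + ( ( num ) * id ) / num ) $]
Step 5: shift -. Stack=[E -] ptr=2 lookahead=( remaining=[( id + ( ( num ) * id ) / num ) $]
Step 6: shift (. Stack=[E - (] ptr=3 lookahead=id remaining=[id + ( ( num ) * id ) / num ) $]
Step 7: shift id. Stack=[E - ( id] ptr=4 lookahead=+ remaining=[+ ( ( num ) * id ) / num ) $]
Step 8: reduce F->id. Stack=[E - ( F] ptr=4 lookahead=+ remaining=[+ ( ( num ) * id ) / num ) $]
Step 9: reduce T->F. Stack=[E - ( T] ptr=4 lookahead=+ remaining=[+ ( ( num ) * id ) / num ) $]
Step 10: reduce E->T. Stack=[E - ( E] ptr=4 lookahead=+ remaining=[+ ( ( num ) * id ) / num ) $]
Step 11: shift +. Stack=[E - ( E +] ptr=5 lookahead=( remaining=[( ( num ) * id ) / num ) $]
Step 12: shift (. Stack=[E - ( E + (] ptr=6 lookahead=( remaining=[( num ) * id ) / num ) $]
Step 13: shift (. Stack=[E - ( E + ( (] ptr=7 lookahead=num remaining=[num ) * id ) / num ) $]
Step 14: shift num. Stack=[E - ( E + ( ( num] ptr=8 lookahead=) remaining=[) * id ) / num ) $]
Step 15: reduce F->num. Stack=[E - ( E + ( ( F] ptr=8 lookahead=) remaining=[) * id ) / num ) $]
Step 16: reduce T->F. Stack=[E - ( E + ( ( T] ptr=8 lookahead=) remaining=[) * id ) / num ) $]
Step 17: reduce E->T. Stack=[E - ( E + ( ( E] ptr=8 lookahead=) remaining=[) * id ) / num ) $]
Step 18: shift ). Stack=[E - ( E + ( ( E )] ptr=9 lookahead=* remaining=[* id ) / num ) $]
Step 19: reduce F->( E ). Stack=[E - ( E + ( F] ptr=9 lookahead=* remaining=[* id ) / num ) $]
Step 20: reduce T->F. Stack=[E - ( E + ( T] ptr=9 lookahead=* remaining=[* id ) / num ) $]
Step 21: shift *. Stack=[E - ( E + ( T *] ptr=10 lookahead=id remaining=[id ) / num ) $]
Step 22: shift id. Stack=[E - ( E + ( T * id] ptr=11 lookahead=) remaining=[) / num ) $]
Step 23: reduce F->id. Stack=[E - ( E + ( T * F] ptr=11 lookahead=) remaining=[) / num ) $]
Step 24: reduce T->T * F. Stack=[E - ( E + ( T] ptr=11 lookahead=) remaining=[) / num ) $]
Step 25: reduce E->T. Stack=[E - ( E + ( E] ptr=11 lookahead=) remaining=[) / num ) $]
Step 26: shift ). Stack=[E - ( E + ( E )] ptr=12 lookahead=/ remaining=[/ num ) $]
Step 27: reduce F->( E ). Stack=[E - ( E + F] ptr=12 lookahead=/ remaining=[/ num ) $]
Step 28: reduce T->F. Stack=[E - ( E + T] ptr=12 lookahead=/ remaining=[/ num ) $]
Step 29: shift /. Stack=[E - ( E + T /] ptr=13 lookahead=num remaining=[num ) $]
Step 30: shift num. Stack=[E - ( E + T / num] ptr=14 lookahead=) remaining=[) $]
Step 31: reduce F->num. Stack=[E - ( E + T / F] ptr=14 lookahead=) remaining=[) $]
Step 32: reduce T->T / F. Stack=[E - ( E + T] ptr=14 lookahead=) remaining=[) $]
Step 33: reduce E->E + T. Stack=[E - ( E] ptr=14 lookahead=) remaining=[) $]
Step 34: shift ). Stack=[E - ( E )] ptr=15 lookahead=$ remaining=[$]
Step 35: reduce F->( E ). Stack=[E - F] ptr=15 lookahead=$ remaining=[$]
Step 36: reduce T->F. Stack=[E - T] ptr=15 lookahead=$ remaining=[$]
Step 37: reduce E->E - T. Stack=[E] ptr=15 lookahead=$ remaining=[$]
Step 38: accept. Stack=[E] ptr=15 lookahead=$ remaining=[$]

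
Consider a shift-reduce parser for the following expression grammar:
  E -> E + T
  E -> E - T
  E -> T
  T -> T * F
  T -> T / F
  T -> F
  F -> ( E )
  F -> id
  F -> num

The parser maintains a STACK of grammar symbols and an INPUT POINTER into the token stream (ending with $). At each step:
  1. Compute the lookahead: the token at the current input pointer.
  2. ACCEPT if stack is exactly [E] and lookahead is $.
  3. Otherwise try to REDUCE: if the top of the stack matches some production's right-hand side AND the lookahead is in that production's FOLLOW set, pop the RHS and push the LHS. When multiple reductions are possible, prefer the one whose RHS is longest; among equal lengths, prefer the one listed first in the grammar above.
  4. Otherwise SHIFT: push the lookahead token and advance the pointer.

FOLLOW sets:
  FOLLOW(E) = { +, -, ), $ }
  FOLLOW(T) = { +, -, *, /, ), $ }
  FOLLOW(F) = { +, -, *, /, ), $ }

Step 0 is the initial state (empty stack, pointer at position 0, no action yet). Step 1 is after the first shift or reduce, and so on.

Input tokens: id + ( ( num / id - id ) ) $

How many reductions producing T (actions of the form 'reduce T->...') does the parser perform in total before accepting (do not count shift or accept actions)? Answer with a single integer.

Step 1: shift id. Stack=[id] ptr=1 lookahead=+ remaining=[+ ( ( num / id - id ) ) $]
Step 2: reduce F->id. Stack=[F] ptr=1 lookahead=+ remaining=[+ ( ( num / id - id ) ) $]
Step 3: reduce T->F. Stack=[T] ptr=1 lookahead=+ remaining=[+ ( ( num / id - id ) ) $]
Step 4: reduce E->T. Stack=[E] ptr=1 lookahead=+ remaining=[+ ( ( num / id - id ) ) $]
Step 5: shift +. Stack=[E +] ptr=2 lookahead=( remaining=[( ( num / id - id ) ) $]
Step 6: shift (. Stack=[E + (] ptr=3 lookahead=( remaining=[( num / id - id ) ) $]
Step 7: shift (. Stack=[E + ( (] ptr=4 lookahead=num remaining=[num / id - id ) ) $]
Step 8: shift num. Stack=[E + ( ( num] ptr=5 lookahead=/ remaining=[/ id - id ) ) $]
Step 9: reduce F->num. Stack=[E + ( ( F] ptr=5 lookahead=/ remaining=[/ id - id ) ) $]
Step 10: reduce T->F. Stack=[E + ( ( T] ptr=5 lookahead=/ remaining=[/ id - id ) ) $]
Step 11: shift /. Stack=[E + ( ( T /] ptr=6 lookahead=id remaining=[id - id ) ) $]
Step 12: shift id. Stack=[E + ( ( T / id] ptr=7 lookahead=- remaining=[- id ) ) $]
Step 13: reduce F->id. Stack=[E + ( ( T / F] ptr=7 lookahead=- remaining=[- id ) ) $]
Step 14: reduce T->T / F. Stack=[E + ( ( T] ptr=7 lookahead=- remaining=[- id ) ) $]
Step 15: reduce E->T. Stack=[E + ( ( E] ptr=7 lookahead=- remaining=[- id ) ) $]
Step 16: shift -. Stack=[E + ( ( E -] ptr=8 lookahead=id remaining=[id ) ) $]
Step 17: shift id. Stack=[E + ( ( E - id] ptr=9 lookahead=) remaining=[) ) $]
Step 18: reduce F->id. Stack=[E + ( ( E - F] ptr=9 lookahead=) remaining=[) ) $]
Step 19: reduce T->F. Stack=[E + ( ( E - T] ptr=9 lookahead=) remaining=[) ) $]
Step 20: reduce E->E - T. Stack=[E + ( ( E] ptr=9 lookahead=) remaining=[) ) $]
Step 21: shift ). Stack=[E + ( ( E )] ptr=10 lookahead=) remaining=[) $]
Step 22: reduce F->( E ). Stack=[E + ( F] ptr=10 lookahead=) remaining=[) $]
Step 23: reduce T->F. Stack=[E + ( T] ptr=10 lookahead=) remaining=[) $]
Step 24: reduce E->T. Stack=[E + ( E] ptr=10 lookahead=) remaining=[) $]
Step 25: shift ). Stack=[E + ( E )] ptr=11 lookahead=$ remaining=[$]
Step 26: reduce F->( E ). Stack=[E + F] ptr=11 lookahead=$ remaining=[$]
Step 27: reduce T->F. Stack=[E + T] ptr=11 lookahead=$ remaining=[$]
Step 28: reduce E->E + T. Stack=[E] ptr=11 lookahead=$ remaining=[$]
Step 29: accept. Stack=[E] ptr=11 lookahead=$ remaining=[$]

Answer: 6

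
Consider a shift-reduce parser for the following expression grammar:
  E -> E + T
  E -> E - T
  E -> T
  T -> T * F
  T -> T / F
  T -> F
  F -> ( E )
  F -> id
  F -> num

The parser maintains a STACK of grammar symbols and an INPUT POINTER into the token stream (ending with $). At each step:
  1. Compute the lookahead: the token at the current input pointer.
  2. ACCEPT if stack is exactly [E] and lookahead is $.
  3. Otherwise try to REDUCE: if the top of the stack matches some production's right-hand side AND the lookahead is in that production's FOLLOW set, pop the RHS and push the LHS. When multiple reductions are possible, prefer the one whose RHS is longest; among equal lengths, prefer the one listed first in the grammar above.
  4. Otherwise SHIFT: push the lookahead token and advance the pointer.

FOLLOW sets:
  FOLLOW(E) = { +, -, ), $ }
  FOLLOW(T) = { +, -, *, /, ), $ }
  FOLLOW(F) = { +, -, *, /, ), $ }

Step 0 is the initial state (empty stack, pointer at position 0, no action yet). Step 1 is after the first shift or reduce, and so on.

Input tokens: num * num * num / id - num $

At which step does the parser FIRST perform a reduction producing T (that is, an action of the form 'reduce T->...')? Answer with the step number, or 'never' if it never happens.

Step 1: shift num. Stack=[num] ptr=1 lookahead=* remaining=[* num * num / id - num $]
Step 2: reduce F->num. Stack=[F] ptr=1 lookahead=* remaining=[* num * num / id - num $]
Step 3: reduce T->F. Stack=[T] ptr=1 lookahead=* remaining=[* num * num / id - num $]

Answer: 3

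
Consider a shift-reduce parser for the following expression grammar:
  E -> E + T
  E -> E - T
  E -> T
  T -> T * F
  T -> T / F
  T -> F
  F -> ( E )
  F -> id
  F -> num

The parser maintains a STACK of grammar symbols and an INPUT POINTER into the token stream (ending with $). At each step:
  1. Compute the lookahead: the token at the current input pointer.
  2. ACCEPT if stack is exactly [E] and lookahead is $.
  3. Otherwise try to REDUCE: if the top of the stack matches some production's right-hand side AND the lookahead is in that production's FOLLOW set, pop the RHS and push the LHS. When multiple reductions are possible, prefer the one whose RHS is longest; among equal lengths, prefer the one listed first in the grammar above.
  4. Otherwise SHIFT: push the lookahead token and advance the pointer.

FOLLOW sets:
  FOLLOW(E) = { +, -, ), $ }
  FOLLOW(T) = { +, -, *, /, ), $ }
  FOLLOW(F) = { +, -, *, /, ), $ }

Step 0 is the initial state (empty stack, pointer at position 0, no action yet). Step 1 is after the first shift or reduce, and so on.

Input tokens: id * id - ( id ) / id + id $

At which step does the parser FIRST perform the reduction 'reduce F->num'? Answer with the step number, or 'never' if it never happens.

Answer: never

Derivation:
Step 1: shift id. Stack=[id] ptr=1 lookahead=* remaining=[* id - ( id ) / id + id $]
Step 2: reduce F->id. Stack=[F] ptr=1 lookahead=* remaining=[* id - ( id ) / id + id $]
Step 3: reduce T->F. Stack=[T] ptr=1 lookahead=* remaining=[* id - ( id ) / id + id $]
Step 4: shift *. Stack=[T *] ptr=2 lookahead=id remaining=[id - ( id ) / id + id $]
Step 5: shift id. Stack=[T * id] ptr=3 lookahead=- remaining=[- ( id ) / id + id $]
Step 6: reduce F->id. Stack=[T * F] ptr=3 lookahead=- remaining=[- ( id ) / id + id $]
Step 7: reduce T->T * F. Stack=[T] ptr=3 lookahead=- remaining=[- ( id ) / id + id $]
Step 8: reduce E->T. Stack=[E] ptr=3 lookahead=- remaining=[- ( id ) / id + id $]
Step 9: shift -. Stack=[E -] ptr=4 lookahead=( remaining=[( id ) / id + id $]
Step 10: shift (. Stack=[E - (] ptr=5 lookahead=id remaining=[id ) / id + id $]
Step 11: shift id. Stack=[E - ( id] ptr=6 lookahead=) remaining=[) / id + id $]
Step 12: reduce F->id. Stack=[E - ( F] ptr=6 lookahead=) remaining=[) / id + id $]
Step 13: reduce T->F. Stack=[E - ( T] ptr=6 lookahead=) remaining=[) / id + id $]
Step 14: reduce E->T. Stack=[E - ( E] ptr=6 lookahead=) remaining=[) / id + id $]
Step 15: shift ). Stack=[E - ( E )] ptr=7 lookahead=/ remaining=[/ id + id $]
Step 16: reduce F->( E ). Stack=[E - F] ptr=7 lookahead=/ remaining=[/ id + id $]
Step 17: reduce T->F. Stack=[E - T] ptr=7 lookahead=/ remaining=[/ id + id $]
Step 18: shift /. Stack=[E - T /] ptr=8 lookahead=id remaining=[id + id $]
Step 19: shift id. Stack=[E - T / id] ptr=9 lookahead=+ remaining=[+ id $]
Step 20: reduce F->id. Stack=[E - T / F] ptr=9 lookahead=+ remaining=[+ id $]
Step 21: reduce T->T / F. Stack=[E - T] ptr=9 lookahead=+ remaining=[+ id $]
Step 22: reduce E->E - T. Stack=[E] ptr=9 lookahead=+ remaining=[+ id $]
Step 23: shift +. Stack=[E +] ptr=10 lookahead=id remaining=[id $]
Step 24: shift id. Stack=[E + id] ptr=11 lookahead=$ remaining=[$]
Step 25: reduce F->id. Stack=[E + F] ptr=11 lookahead=$ remaining=[$]
Step 26: reduce T->F. Stack=[E + T] ptr=11 lookahead=$ remaining=[$]
Step 27: reduce E->E + T. Stack=[E] ptr=11 lookahead=$ remaining=[$]
Step 28: accept. Stack=[E] ptr=11 lookahead=$ remaining=[$]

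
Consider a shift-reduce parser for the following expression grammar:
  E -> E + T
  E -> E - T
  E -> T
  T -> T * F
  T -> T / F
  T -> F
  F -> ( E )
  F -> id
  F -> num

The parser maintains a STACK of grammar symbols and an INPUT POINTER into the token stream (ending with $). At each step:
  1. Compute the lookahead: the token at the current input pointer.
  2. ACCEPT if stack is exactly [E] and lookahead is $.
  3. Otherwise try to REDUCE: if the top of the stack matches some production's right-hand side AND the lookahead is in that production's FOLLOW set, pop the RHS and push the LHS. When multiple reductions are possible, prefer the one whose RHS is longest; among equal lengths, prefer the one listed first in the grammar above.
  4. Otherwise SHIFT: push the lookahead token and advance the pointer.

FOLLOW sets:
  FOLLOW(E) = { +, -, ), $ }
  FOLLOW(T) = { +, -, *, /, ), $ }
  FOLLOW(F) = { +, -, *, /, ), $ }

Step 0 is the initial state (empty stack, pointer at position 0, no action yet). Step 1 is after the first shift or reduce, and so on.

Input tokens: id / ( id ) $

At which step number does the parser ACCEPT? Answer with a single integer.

Answer: 14

Derivation:
Step 1: shift id. Stack=[id] ptr=1 lookahead=/ remaining=[/ ( id ) $]
Step 2: reduce F->id. Stack=[F] ptr=1 lookahead=/ remaining=[/ ( id ) $]
Step 3: reduce T->F. Stack=[T] ptr=1 lookahead=/ remaining=[/ ( id ) $]
Step 4: shift /. Stack=[T /] ptr=2 lookahead=( remaining=[( id ) $]
Step 5: shift (. Stack=[T / (] ptr=3 lookahead=id remaining=[id ) $]
Step 6: shift id. Stack=[T / ( id] ptr=4 lookahead=) remaining=[) $]
Step 7: reduce F->id. Stack=[T / ( F] ptr=4 lookahead=) remaining=[) $]
Step 8: reduce T->F. Stack=[T / ( T] ptr=4 lookahead=) remaining=[) $]
Step 9: reduce E->T. Stack=[T / ( E] ptr=4 lookahead=) remaining=[) $]
Step 10: shift ). Stack=[T / ( E )] ptr=5 lookahead=$ remaining=[$]
Step 11: reduce F->( E ). Stack=[T / F] ptr=5 lookahead=$ remaining=[$]
Step 12: reduce T->T / F. Stack=[T] ptr=5 lookahead=$ remaining=[$]
Step 13: reduce E->T. Stack=[E] ptr=5 lookahead=$ remaining=[$]
Step 14: accept. Stack=[E] ptr=5 lookahead=$ remaining=[$]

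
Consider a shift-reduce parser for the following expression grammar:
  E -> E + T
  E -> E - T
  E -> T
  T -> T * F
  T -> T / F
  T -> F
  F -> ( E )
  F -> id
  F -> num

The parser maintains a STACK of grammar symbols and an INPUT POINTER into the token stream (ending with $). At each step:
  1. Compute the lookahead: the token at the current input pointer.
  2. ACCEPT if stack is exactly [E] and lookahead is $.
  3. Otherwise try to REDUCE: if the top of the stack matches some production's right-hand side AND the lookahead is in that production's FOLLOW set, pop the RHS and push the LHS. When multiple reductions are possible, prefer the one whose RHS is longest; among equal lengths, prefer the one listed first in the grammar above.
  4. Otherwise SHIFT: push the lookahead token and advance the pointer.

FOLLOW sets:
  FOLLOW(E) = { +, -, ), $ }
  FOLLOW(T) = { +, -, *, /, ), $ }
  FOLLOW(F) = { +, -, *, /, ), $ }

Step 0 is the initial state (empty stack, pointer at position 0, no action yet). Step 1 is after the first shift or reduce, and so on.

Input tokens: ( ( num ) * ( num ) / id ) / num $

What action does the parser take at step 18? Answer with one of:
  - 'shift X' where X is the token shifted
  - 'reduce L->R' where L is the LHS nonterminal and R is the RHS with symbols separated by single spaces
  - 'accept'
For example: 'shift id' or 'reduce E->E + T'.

Step 1: shift (. Stack=[(] ptr=1 lookahead=( remaining=[( num ) * ( num ) / id ) / num $]
Step 2: shift (. Stack=[( (] ptr=2 lookahead=num remaining=[num ) * ( num ) / id ) / num $]
Step 3: shift num. Stack=[( ( num] ptr=3 lookahead=) remaining=[) * ( num ) / id ) / num $]
Step 4: reduce F->num. Stack=[( ( F] ptr=3 lookahead=) remaining=[) * ( num ) / id ) / num $]
Step 5: reduce T->F. Stack=[( ( T] ptr=3 lookahead=) remaining=[) * ( num ) / id ) / num $]
Step 6: reduce E->T. Stack=[( ( E] ptr=3 lookahead=) remaining=[) * ( num ) / id ) / num $]
Step 7: shift ). Stack=[( ( E )] ptr=4 lookahead=* remaining=[* ( num ) / id ) / num $]
Step 8: reduce F->( E ). Stack=[( F] ptr=4 lookahead=* remaining=[* ( num ) / id ) / num $]
Step 9: reduce T->F. Stack=[( T] ptr=4 lookahead=* remaining=[* ( num ) / id ) / num $]
Step 10: shift *. Stack=[( T *] ptr=5 lookahead=( remaining=[( num ) / id ) / num $]
Step 11: shift (. Stack=[( T * (] ptr=6 lookahead=num remaining=[num ) / id ) / num $]
Step 12: shift num. Stack=[( T * ( num] ptr=7 lookahead=) remaining=[) / id ) / num $]
Step 13: reduce F->num. Stack=[( T * ( F] ptr=7 lookahead=) remaining=[) / id ) / num $]
Step 14: reduce T->F. Stack=[( T * ( T] ptr=7 lookahead=) remaining=[) / id ) / num $]
Step 15: reduce E->T. Stack=[( T * ( E] ptr=7 lookahead=) remaining=[) / id ) / num $]
Step 16: shift ). Stack=[( T * ( E )] ptr=8 lookahead=/ remaining=[/ id ) / num $]
Step 17: reduce F->( E ). Stack=[( T * F] ptr=8 lookahead=/ remaining=[/ id ) / num $]
Step 18: reduce T->T * F. Stack=[( T] ptr=8 lookahead=/ remaining=[/ id ) / num $]

Answer: reduce T->T * F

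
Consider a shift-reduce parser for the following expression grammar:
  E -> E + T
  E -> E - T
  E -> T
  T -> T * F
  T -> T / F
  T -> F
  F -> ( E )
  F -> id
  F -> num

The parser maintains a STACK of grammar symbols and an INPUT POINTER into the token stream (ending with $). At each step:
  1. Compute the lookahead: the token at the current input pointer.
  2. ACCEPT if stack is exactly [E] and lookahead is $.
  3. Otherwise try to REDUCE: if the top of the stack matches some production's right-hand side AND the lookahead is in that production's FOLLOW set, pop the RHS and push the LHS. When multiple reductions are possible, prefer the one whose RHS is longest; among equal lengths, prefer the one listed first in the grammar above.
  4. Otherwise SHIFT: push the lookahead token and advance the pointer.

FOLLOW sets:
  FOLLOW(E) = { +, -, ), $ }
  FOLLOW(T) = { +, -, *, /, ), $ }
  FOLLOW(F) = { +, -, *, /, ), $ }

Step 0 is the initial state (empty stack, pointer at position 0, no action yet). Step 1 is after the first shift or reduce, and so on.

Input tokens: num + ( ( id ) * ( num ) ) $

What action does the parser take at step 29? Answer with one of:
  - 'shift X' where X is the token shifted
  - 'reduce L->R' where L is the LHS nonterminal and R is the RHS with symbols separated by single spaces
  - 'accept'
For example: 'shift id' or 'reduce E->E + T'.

Step 1: shift num. Stack=[num] ptr=1 lookahead=+ remaining=[+ ( ( id ) * ( num ) ) $]
Step 2: reduce F->num. Stack=[F] ptr=1 lookahead=+ remaining=[+ ( ( id ) * ( num ) ) $]
Step 3: reduce T->F. Stack=[T] ptr=1 lookahead=+ remaining=[+ ( ( id ) * ( num ) ) $]
Step 4: reduce E->T. Stack=[E] ptr=1 lookahead=+ remaining=[+ ( ( id ) * ( num ) ) $]
Step 5: shift +. Stack=[E +] ptr=2 lookahead=( remaining=[( ( id ) * ( num ) ) $]
Step 6: shift (. Stack=[E + (] ptr=3 lookahead=( remaining=[( id ) * ( num ) ) $]
Step 7: shift (. Stack=[E + ( (] ptr=4 lookahead=id remaining=[id ) * ( num ) ) $]
Step 8: shift id. Stack=[E + ( ( id] ptr=5 lookahead=) remaining=[) * ( num ) ) $]
Step 9: reduce F->id. Stack=[E + ( ( F] ptr=5 lookahead=) remaining=[) * ( num ) ) $]
Step 10: reduce T->F. Stack=[E + ( ( T] ptr=5 lookahead=) remaining=[) * ( num ) ) $]
Step 11: reduce E->T. Stack=[E + ( ( E] ptr=5 lookahead=) remaining=[) * ( num ) ) $]
Step 12: shift ). Stack=[E + ( ( E )] ptr=6 lookahead=* remaining=[* ( num ) ) $]
Step 13: reduce F->( E ). Stack=[E + ( F] ptr=6 lookahead=* remaining=[* ( num ) ) $]
Step 14: reduce T->F. Stack=[E + ( T] ptr=6 lookahead=* remaining=[* ( num ) ) $]
Step 15: shift *. Stack=[E + ( T *] ptr=7 lookahead=( remaining=[( num ) ) $]
Step 16: shift (. Stack=[E + ( T * (] ptr=8 lookahead=num remaining=[num ) ) $]
Step 17: shift num. Stack=[E + ( T * ( num] ptr=9 lookahead=) remaining=[) ) $]
Step 18: reduce F->num. Stack=[E + ( T * ( F] ptr=9 lookahead=) remaining=[) ) $]
Step 19: reduce T->F. Stack=[E + ( T * ( T] ptr=9 lookahead=) remaining=[) ) $]
Step 20: reduce E->T. Stack=[E + ( T * ( E] ptr=9 lookahead=) remaining=[) ) $]
Step 21: shift ). Stack=[E + ( T * ( E )] ptr=10 lookahead=) remaining=[) $]
Step 22: reduce F->( E ). Stack=[E + ( T * F] ptr=10 lookahead=) remaining=[) $]
Step 23: reduce T->T * F. Stack=[E + ( T] ptr=10 lookahead=) remaining=[) $]
Step 24: reduce E->T. Stack=[E + ( E] ptr=10 lookahead=) remaining=[) $]
Step 25: shift ). Stack=[E + ( E )] ptr=11 lookahead=$ remaining=[$]
Step 26: reduce F->( E ). Stack=[E + F] ptr=11 lookahead=$ remaining=[$]
Step 27: reduce T->F. Stack=[E + T] ptr=11 lookahead=$ remaining=[$]
Step 28: reduce E->E + T. Stack=[E] ptr=11 lookahead=$ remaining=[$]
Step 29: accept. Stack=[E] ptr=11 lookahead=$ remaining=[$]

Answer: accept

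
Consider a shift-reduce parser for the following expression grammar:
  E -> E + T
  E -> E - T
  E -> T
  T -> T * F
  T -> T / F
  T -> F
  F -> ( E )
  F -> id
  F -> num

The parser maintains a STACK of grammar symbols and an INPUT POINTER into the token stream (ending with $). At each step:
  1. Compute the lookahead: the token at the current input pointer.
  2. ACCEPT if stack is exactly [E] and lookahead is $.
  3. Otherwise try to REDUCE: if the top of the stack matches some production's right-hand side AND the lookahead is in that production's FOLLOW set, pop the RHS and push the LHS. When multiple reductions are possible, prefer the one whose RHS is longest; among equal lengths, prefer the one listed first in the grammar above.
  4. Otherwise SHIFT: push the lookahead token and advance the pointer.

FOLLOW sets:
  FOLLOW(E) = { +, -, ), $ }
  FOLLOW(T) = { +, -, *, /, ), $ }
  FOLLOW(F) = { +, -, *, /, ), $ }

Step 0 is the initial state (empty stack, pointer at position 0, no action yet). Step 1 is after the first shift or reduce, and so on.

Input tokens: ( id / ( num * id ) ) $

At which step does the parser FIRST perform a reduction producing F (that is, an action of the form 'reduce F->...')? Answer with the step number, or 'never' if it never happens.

Step 1: shift (. Stack=[(] ptr=1 lookahead=id remaining=[id / ( num * id ) ) $]
Step 2: shift id. Stack=[( id] ptr=2 lookahead=/ remaining=[/ ( num * id ) ) $]
Step 3: reduce F->id. Stack=[( F] ptr=2 lookahead=/ remaining=[/ ( num * id ) ) $]

Answer: 3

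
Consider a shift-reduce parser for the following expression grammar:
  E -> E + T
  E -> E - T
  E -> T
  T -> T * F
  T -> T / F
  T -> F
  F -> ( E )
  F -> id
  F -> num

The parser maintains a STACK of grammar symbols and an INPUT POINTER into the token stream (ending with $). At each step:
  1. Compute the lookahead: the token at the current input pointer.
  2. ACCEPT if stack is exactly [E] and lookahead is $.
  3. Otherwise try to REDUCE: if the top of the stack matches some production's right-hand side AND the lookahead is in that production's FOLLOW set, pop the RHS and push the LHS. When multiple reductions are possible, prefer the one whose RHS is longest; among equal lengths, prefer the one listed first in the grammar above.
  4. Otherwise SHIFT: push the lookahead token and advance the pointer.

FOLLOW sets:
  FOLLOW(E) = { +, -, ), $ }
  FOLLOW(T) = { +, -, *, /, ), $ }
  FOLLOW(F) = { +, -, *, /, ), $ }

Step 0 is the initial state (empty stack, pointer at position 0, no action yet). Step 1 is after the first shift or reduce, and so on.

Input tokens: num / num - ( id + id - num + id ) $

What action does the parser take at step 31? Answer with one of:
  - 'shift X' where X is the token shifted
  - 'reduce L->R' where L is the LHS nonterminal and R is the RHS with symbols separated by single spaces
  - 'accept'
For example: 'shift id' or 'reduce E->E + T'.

Answer: reduce F->( E )

Derivation:
Step 1: shift num. Stack=[num] ptr=1 lookahead=/ remaining=[/ num - ( id + id - num + id ) $]
Step 2: reduce F->num. Stack=[F] ptr=1 lookahead=/ remaining=[/ num - ( id + id - num + id ) $]
Step 3: reduce T->F. Stack=[T] ptr=1 lookahead=/ remaining=[/ num - ( id + id - num + id ) $]
Step 4: shift /. Stack=[T /] ptr=2 lookahead=num remaining=[num - ( id + id - num + id ) $]
Step 5: shift num. Stack=[T / num] ptr=3 lookahead=- remaining=[- ( id + id - num + id ) $]
Step 6: reduce F->num. Stack=[T / F] ptr=3 lookahead=- remaining=[- ( id + id - num + id ) $]
Step 7: reduce T->T / F. Stack=[T] ptr=3 lookahead=- remaining=[- ( id + id - num + id ) $]
Step 8: reduce E->T. Stack=[E] ptr=3 lookahead=- remaining=[- ( id + id - num + id ) $]
Step 9: shift -. Stack=[E -] ptr=4 lookahead=( remaining=[( id + id - num + id ) $]
Step 10: shift (. Stack=[E - (] ptr=5 lookahead=id remaining=[id + id - num + id ) $]
Step 11: shift id. Stack=[E - ( id] ptr=6 lookahead=+ remaining=[+ id - num + id ) $]
Step 12: reduce F->id. Stack=[E - ( F] ptr=6 lookahead=+ remaining=[+ id - num + id ) $]
Step 13: reduce T->F. Stack=[E - ( T] ptr=6 lookahead=+ remaining=[+ id - num + id ) $]
Step 14: reduce E->T. Stack=[E - ( E] ptr=6 lookahead=+ remaining=[+ id - num + id ) $]
Step 15: shift +. Stack=[E - ( E +] ptr=7 lookahead=id remaining=[id - num + id ) $]
Step 16: shift id. Stack=[E - ( E + id] ptr=8 lookahead=- remaining=[- num + id ) $]
Step 17: reduce F->id. Stack=[E - ( E + F] ptr=8 lookahead=- remaining=[- num + id ) $]
Step 18: reduce T->F. Stack=[E - ( E + T] ptr=8 lookahead=- remaining=[- num + id ) $]
Step 19: reduce E->E + T. Stack=[E - ( E] ptr=8 lookahead=- remaining=[- num + id ) $]
Step 20: shift -. Stack=[E - ( E -] ptr=9 lookahead=num remaining=[num + id ) $]
Step 21: shift num. Stack=[E - ( E - num] ptr=10 lookahead=+ remaining=[+ id ) $]
Step 22: reduce F->num. Stack=[E - ( E - F] ptr=10 lookahead=+ remaining=[+ id ) $]
Step 23: reduce T->F. Stack=[E - ( E - T] ptr=10 lookahead=+ remaining=[+ id ) $]
Step 24: reduce E->E - T. Stack=[E - ( E] ptr=10 lookahead=+ remaining=[+ id ) $]
Step 25: shift +. Stack=[E - ( E +] ptr=11 lookahead=id remaining=[id ) $]
Step 26: shift id. Stack=[E - ( E + id] ptr=12 lookahead=) remaining=[) $]
Step 27: reduce F->id. Stack=[E - ( E + F] ptr=12 lookahead=) remaining=[) $]
Step 28: reduce T->F. Stack=[E - ( E + T] ptr=12 lookahead=) remaining=[) $]
Step 29: reduce E->E + T. Stack=[E - ( E] ptr=12 lookahead=) remaining=[) $]
Step 30: shift ). Stack=[E - ( E )] ptr=13 lookahead=$ remaining=[$]
Step 31: reduce F->( E ). Stack=[E - F] ptr=13 lookahead=$ remaining=[$]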